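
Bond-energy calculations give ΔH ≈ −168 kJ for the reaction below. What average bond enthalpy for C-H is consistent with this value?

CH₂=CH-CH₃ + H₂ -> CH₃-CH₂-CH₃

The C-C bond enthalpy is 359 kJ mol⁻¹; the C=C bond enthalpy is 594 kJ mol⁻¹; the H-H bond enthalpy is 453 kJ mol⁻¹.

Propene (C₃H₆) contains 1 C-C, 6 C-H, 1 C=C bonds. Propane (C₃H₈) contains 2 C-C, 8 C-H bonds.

D(C-H) ≈ 428 kJ/mol

Let D be the C-H bond energy.
Σ(broken) = 1×359 + 6×D + 1×594 + 1×453 = 1406 + 6D
Σ(formed) = 2×359 + 8×D = 718 + 8D
ΔH = Σ(broken) − Σ(formed) = (1406 + 6D) − (718 + 8D) = +688 − 2D
Setting this equal to −168 kJ gives 2D = 856, so D = 428 kJ/mol.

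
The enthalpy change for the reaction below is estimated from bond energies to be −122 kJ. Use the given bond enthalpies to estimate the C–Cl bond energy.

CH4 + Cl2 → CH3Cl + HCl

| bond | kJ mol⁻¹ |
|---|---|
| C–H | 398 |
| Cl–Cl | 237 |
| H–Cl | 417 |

D(C–Cl) ≈ 340 kJ/mol

Let D be the C–Cl bond energy.
Σ(broken) = 4×398 + 1×237 = 1829
Σ(formed) = 1×D + 3×398 + 1×417 = 1611 + D
ΔH = Σ(broken) − Σ(formed) = (1829) − (1611 + D) = +218 − D
Setting this equal to −122 kJ gives D = 340 kJ/mol.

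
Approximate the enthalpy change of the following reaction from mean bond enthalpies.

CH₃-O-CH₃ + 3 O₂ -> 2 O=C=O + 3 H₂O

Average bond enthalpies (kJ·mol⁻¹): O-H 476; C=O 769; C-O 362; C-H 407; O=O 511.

ΔH ≈ −1233 kJ

Bonds broken (reactants):
  C-H: 6 × 407 = 2442
  C-O: 2 × 362 = 724
  O=O: 3 × 511 = 1533
  Σ(broken) = 4699 kJ
Bonds formed (products):
  C=O: 4 × 769 = 3076
  O-H: 6 × 476 = 2856
  Σ(formed) = 5932 kJ
ΔH = Σ(broken) − Σ(formed) = 4699 − 5932 = −1233 kJ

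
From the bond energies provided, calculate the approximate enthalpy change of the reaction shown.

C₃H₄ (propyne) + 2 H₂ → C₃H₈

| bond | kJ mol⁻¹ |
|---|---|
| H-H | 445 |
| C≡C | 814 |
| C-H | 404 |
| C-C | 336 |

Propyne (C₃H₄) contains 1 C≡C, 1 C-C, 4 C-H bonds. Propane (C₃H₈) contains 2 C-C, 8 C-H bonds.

Bonds broken (reactants):
  C≡C: 1 × 814 = 814
  C-C: 1 × 336 = 336
  C-H: 4 × 404 = 1616
  H-H: 2 × 445 = 890
  Σ(broken) = 3656 kJ
Bonds formed (products):
  C-C: 2 × 336 = 672
  C-H: 8 × 404 = 3232
  Σ(formed) = 3904 kJ
ΔH = Σ(broken) − Σ(formed) = 3656 − 3904 = −248 kJ

ΔH ≈ −248 kJ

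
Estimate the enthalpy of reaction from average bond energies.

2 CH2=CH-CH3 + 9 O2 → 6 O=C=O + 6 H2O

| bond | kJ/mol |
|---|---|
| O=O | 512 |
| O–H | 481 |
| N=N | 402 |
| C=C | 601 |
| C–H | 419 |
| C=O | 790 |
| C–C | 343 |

ΔH ≈ −3728 kJ

Bonds broken (reactants):
  C–C: 2 × 343 = 686
  C–H: 12 × 419 = 5028
  C=C: 2 × 601 = 1202
  O=O: 9 × 512 = 4608
  Σ(broken) = 11524 kJ
Bonds formed (products):
  C=O: 12 × 790 = 9480
  O–H: 12 × 481 = 5772
  Σ(formed) = 15252 kJ
ΔH = Σ(broken) − Σ(formed) = 11524 − 15252 = −3728 kJ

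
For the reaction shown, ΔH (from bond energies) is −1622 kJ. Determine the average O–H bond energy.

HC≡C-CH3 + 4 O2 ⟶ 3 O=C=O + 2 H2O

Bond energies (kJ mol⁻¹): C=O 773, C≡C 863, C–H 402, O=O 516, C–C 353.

Let D be the O–H bond energy.
Σ(broken) = 1×863 + 1×353 + 4×402 + 4×516 = 4888
Σ(formed) = 6×773 + 4×D = 4638 + 4D
ΔH = Σ(broken) − Σ(formed) = (4888) − (4638 + 4D) = +250 − 4D
Setting this equal to −1622 kJ gives 4D = 1872, so D = 468 kJ/mol.

D(O–H) ≈ 468 kJ/mol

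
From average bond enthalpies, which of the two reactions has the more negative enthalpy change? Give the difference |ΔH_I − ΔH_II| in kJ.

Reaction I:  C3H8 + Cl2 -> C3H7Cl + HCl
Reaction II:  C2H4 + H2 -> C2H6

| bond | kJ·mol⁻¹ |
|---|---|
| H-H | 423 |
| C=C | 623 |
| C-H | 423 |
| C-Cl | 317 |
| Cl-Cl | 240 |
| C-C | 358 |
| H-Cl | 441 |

Reaction I:
  Bonds broken (reactants):
    C-C: 2 × 358 = 716
    C-H: 8 × 423 = 3384
    Cl-Cl: 1 × 240 = 240
    Σ(broken) = 4340 kJ
  Bonds formed (products):
    C-C: 2 × 358 = 716
    C-Cl: 1 × 317 = 317
    C-H: 7 × 423 = 2961
    H-Cl: 1 × 441 = 441
    Σ(formed) = 4435 kJ
  ΔH_I = 4340 − 4435 = −95 kJ
Reaction II:
  Bonds broken (reactants):
    C-H: 4 × 423 = 1692
    C=C: 1 × 623 = 623
    H-H: 1 × 423 = 423
    Σ(broken) = 2738 kJ
  Bonds formed (products):
    C-C: 1 × 358 = 358
    C-H: 6 × 423 = 2538
    Σ(formed) = 2896 kJ
  ΔH_II = 2738 − 2896 = −158 kJ
ΔH_I − ΔH_II = +63 kJ, so reaction II has the more negative ΔH; |ΔH_I − ΔH_II| = 63 kJ.

Reaction II, by 63 kJ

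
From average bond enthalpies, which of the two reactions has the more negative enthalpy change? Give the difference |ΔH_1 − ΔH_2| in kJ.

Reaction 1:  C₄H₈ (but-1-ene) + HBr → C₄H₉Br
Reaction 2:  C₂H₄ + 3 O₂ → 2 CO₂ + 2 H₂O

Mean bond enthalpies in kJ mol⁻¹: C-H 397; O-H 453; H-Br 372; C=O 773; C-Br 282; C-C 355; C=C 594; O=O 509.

Reaction 2, by 1127 kJ

Reaction 1:
  Bonds broken (reactants):
    C-C: 2 × 355 = 710
    C-H: 8 × 397 = 3176
    C=C: 1 × 594 = 594
    H-Br: 1 × 372 = 372
    Σ(broken) = 4852 kJ
  Bonds formed (products):
    C-Br: 1 × 282 = 282
    C-C: 3 × 355 = 1065
    C-H: 9 × 397 = 3573
    Σ(formed) = 4920 kJ
  ΔH_1 = 4852 − 4920 = −68 kJ
Reaction 2:
  Bonds broken (reactants):
    C-H: 4 × 397 = 1588
    C=C: 1 × 594 = 594
    O=O: 3 × 509 = 1527
    Σ(broken) = 3709 kJ
  Bonds formed (products):
    C=O: 4 × 773 = 3092
    O-H: 4 × 453 = 1812
    Σ(formed) = 4904 kJ
  ΔH_2 = 3709 − 4904 = −1195 kJ
ΔH_1 − ΔH_2 = +1127 kJ, so reaction 2 has the more negative ΔH; |ΔH_1 − ΔH_2| = 1127 kJ.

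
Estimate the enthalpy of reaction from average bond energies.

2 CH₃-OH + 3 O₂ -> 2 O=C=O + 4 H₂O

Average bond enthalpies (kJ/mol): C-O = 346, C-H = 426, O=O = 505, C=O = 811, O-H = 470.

Bonds broken (reactants):
  C-H: 6 × 426 = 2556
  C-O: 2 × 346 = 692
  O-H: 2 × 470 = 940
  O=O: 3 × 505 = 1515
  Σ(broken) = 5703 kJ
Bonds formed (products):
  C=O: 4 × 811 = 3244
  O-H: 8 × 470 = 3760
  Σ(formed) = 7004 kJ
ΔH = Σ(broken) − Σ(formed) = 5703 − 7004 = −1301 kJ

ΔH ≈ −1301 kJ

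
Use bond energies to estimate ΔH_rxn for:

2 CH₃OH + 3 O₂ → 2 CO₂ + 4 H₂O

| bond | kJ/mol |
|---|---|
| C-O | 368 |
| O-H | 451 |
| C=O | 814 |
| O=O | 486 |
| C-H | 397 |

ΔH ≈ −1386 kJ

Bonds broken (reactants):
  C-H: 6 × 397 = 2382
  C-O: 2 × 368 = 736
  O-H: 2 × 451 = 902
  O=O: 3 × 486 = 1458
  Σ(broken) = 5478 kJ
Bonds formed (products):
  C=O: 4 × 814 = 3256
  O-H: 8 × 451 = 3608
  Σ(formed) = 6864 kJ
ΔH = Σ(broken) − Σ(formed) = 5478 − 6864 = −1386 kJ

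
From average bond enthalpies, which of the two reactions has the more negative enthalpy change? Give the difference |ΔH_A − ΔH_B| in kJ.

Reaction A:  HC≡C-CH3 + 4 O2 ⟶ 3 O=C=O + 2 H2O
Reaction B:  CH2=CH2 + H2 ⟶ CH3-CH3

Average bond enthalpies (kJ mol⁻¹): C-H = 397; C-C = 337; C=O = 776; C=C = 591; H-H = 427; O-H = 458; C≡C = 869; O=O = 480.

Reaction A, by 1661 kJ

Reaction A:
  Bonds broken (reactants):
    C≡C: 1 × 869 = 869
    C-C: 1 × 337 = 337
    C-H: 4 × 397 = 1588
    O=O: 4 × 480 = 1920
    Σ(broken) = 4714 kJ
  Bonds formed (products):
    C=O: 6 × 776 = 4656
    O-H: 4 × 458 = 1832
    Σ(formed) = 6488 kJ
  ΔH_A = 4714 − 6488 = −1774 kJ
Reaction B:
  Bonds broken (reactants):
    C-H: 4 × 397 = 1588
    C=C: 1 × 591 = 591
    H-H: 1 × 427 = 427
    Σ(broken) = 2606 kJ
  Bonds formed (products):
    C-C: 1 × 337 = 337
    C-H: 6 × 397 = 2382
    Σ(formed) = 2719 kJ
  ΔH_B = 2606 − 2719 = −113 kJ
ΔH_A − ΔH_B = −1661 kJ, so reaction A has the more negative ΔH; |ΔH_A − ΔH_B| = 1661 kJ.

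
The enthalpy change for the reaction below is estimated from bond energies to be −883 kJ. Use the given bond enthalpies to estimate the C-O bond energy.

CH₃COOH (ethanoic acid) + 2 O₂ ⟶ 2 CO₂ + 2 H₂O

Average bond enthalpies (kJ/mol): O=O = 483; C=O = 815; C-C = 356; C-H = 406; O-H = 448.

D(C-O) ≈ 366 kJ/mol

Let D be the C-O bond energy.
Σ(broken) = 1×356 + 3×406 + 1×D + 1×815 + 1×448 + 2×483 = 3803 + D
Σ(formed) = 4×815 + 4×448 = 5052
ΔH = Σ(broken) − Σ(formed) = (3803 + D) − (5052) = −1249 + D
Setting this equal to −883 kJ gives D = 366 kJ/mol.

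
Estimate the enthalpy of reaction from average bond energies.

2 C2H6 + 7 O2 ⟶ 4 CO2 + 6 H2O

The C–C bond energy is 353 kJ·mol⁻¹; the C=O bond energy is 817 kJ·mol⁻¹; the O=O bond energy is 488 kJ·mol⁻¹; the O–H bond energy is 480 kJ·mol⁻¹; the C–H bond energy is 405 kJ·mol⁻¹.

Bonds broken (reactants):
  C–C: 2 × 353 = 706
  C–H: 12 × 405 = 4860
  O=O: 7 × 488 = 3416
  Σ(broken) = 8982 kJ
Bonds formed (products):
  C=O: 8 × 817 = 6536
  O–H: 12 × 480 = 5760
  Σ(formed) = 12296 kJ
ΔH = Σ(broken) − Σ(formed) = 8982 − 12296 = −3314 kJ

ΔH ≈ −3314 kJ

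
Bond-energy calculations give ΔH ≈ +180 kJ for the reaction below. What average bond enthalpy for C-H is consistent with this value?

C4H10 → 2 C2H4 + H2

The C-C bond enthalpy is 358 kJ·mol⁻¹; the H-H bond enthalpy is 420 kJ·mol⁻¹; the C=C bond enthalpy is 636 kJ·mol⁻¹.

D(C-H) ≈ 399 kJ/mol

Let D be the C-H bond energy.
Σ(broken) = 3×358 + 10×D = 1074 + 10D
Σ(formed) = 8×D + 2×636 + 1×420 = 1692 + 8D
ΔH = Σ(broken) − Σ(formed) = (1074 + 10D) − (1692 + 8D) = −618 + 2D
Setting this equal to +180 kJ gives 2D = 798, so D = 399 kJ/mol.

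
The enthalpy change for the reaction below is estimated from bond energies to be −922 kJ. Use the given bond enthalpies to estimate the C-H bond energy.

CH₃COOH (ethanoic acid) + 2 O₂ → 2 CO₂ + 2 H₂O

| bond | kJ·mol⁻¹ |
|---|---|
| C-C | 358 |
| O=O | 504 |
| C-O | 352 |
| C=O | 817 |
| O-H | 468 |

D(C-H) ≈ 405 kJ/mol

Let D be the C-H bond energy.
Σ(broken) = 1×358 + 3×D + 1×352 + 1×817 + 1×468 + 2×504 = 3003 + 3D
Σ(formed) = 4×817 + 4×468 = 5140
ΔH = Σ(broken) − Σ(formed) = (3003 + 3D) − (5140) = −2137 + 3D
Setting this equal to −922 kJ gives 3D = 1215, so D = 405 kJ/mol.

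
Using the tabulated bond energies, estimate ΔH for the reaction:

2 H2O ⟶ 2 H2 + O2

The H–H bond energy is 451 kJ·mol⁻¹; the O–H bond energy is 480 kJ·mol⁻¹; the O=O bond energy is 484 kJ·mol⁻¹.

ΔH ≈ +534 kJ

Bonds broken (reactants):
  O–H: 4 × 480 = 1920
  Σ(broken) = 1920 kJ
Bonds formed (products):
  H–H: 2 × 451 = 902
  O=O: 1 × 484 = 484
  Σ(formed) = 1386 kJ
ΔH = Σ(broken) − Σ(formed) = 1920 − 1386 = +534 kJ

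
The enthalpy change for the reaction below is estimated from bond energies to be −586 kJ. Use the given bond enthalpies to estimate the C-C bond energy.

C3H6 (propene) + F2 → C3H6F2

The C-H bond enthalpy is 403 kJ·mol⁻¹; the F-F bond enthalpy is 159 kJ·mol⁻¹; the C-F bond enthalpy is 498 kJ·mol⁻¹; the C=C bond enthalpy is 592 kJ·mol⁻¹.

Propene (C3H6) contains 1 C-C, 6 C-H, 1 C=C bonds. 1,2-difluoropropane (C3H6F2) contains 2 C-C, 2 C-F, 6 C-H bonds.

D(C-C) ≈ 341 kJ/mol

Let D be the C-C bond energy.
Σ(broken) = 1×D + 6×403 + 1×592 + 1×159 = 3169 + D
Σ(formed) = 2×D + 2×498 + 6×403 = 3414 + 2D
ΔH = Σ(broken) − Σ(formed) = (3169 + D) − (3414 + 2D) = −245 − D
Setting this equal to −586 kJ gives D = 341 kJ/mol.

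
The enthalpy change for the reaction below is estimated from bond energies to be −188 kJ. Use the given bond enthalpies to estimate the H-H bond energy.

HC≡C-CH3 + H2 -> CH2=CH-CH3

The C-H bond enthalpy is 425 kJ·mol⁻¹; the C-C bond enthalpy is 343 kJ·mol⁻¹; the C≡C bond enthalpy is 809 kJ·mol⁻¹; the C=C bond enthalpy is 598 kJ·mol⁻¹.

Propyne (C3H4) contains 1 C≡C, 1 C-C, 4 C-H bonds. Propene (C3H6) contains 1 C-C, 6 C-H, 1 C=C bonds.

Let D be the H-H bond energy.
Σ(broken) = 1×809 + 1×343 + 4×425 + 1×D = 2852 + D
Σ(formed) = 1×343 + 6×425 + 1×598 = 3491
ΔH = Σ(broken) − Σ(formed) = (2852 + D) − (3491) = −639 + D
Setting this equal to −188 kJ gives D = 451 kJ/mol.

D(H-H) ≈ 451 kJ/mol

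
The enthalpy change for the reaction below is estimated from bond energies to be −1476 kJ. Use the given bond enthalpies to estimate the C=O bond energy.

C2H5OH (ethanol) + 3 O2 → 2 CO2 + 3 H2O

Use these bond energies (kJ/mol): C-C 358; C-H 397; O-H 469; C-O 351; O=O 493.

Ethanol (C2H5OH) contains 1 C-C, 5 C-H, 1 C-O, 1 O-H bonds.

D(C=O) ≈ 826 kJ/mol

Let D be the C=O bond energy.
Σ(broken) = 1×358 + 5×397 + 1×351 + 1×469 + 3×493 = 4642
Σ(formed) = 4×D + 6×469 = 2814 + 4D
ΔH = Σ(broken) − Σ(formed) = (4642) − (2814 + 4D) = +1828 − 4D
Setting this equal to −1476 kJ gives 4D = 3304, so D = 826 kJ/mol.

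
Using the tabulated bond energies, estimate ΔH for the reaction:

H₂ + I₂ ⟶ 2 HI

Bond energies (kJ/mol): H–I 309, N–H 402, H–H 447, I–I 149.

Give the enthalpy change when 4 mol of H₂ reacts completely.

ΔH = −88 kJ

Bonds broken (reactants):
  H–H: 1 × 447 = 447
  I–I: 1 × 149 = 149
  Σ(broken) = 596 kJ
Bonds formed (products):
  H–I: 2 × 309 = 618
  Σ(formed) = 618 kJ
ΔH = Σ(broken) − Σ(formed) = 596 − 618 = −22 kJ
For 4× the reaction as written: 4 × (−22) = −88 kJ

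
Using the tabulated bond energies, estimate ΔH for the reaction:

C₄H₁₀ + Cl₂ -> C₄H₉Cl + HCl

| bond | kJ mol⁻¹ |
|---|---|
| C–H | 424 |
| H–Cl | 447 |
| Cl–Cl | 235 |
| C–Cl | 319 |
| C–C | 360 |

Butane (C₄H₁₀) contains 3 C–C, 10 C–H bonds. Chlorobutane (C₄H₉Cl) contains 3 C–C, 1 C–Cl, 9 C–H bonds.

ΔH ≈ −107 kJ

Bonds broken (reactants):
  C–C: 3 × 360 = 1080
  C–H: 10 × 424 = 4240
  Cl–Cl: 1 × 235 = 235
  Σ(broken) = 5555 kJ
Bonds formed (products):
  C–C: 3 × 360 = 1080
  C–Cl: 1 × 319 = 319
  C–H: 9 × 424 = 3816
  H–Cl: 1 × 447 = 447
  Σ(formed) = 5662 kJ
ΔH = Σ(broken) − Σ(formed) = 5555 − 5662 = −107 kJ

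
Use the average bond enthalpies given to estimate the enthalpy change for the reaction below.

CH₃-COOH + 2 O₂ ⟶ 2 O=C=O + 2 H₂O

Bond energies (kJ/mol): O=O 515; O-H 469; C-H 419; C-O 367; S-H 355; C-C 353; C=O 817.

Bonds broken (reactants):
  C-C: 1 × 353 = 353
  C-H: 3 × 419 = 1257
  C-O: 1 × 367 = 367
  C=O: 1 × 817 = 817
  O-H: 1 × 469 = 469
  O=O: 2 × 515 = 1030
  Σ(broken) = 4293 kJ
Bonds formed (products):
  C=O: 4 × 817 = 3268
  O-H: 4 × 469 = 1876
  Σ(formed) = 5144 kJ
ΔH = Σ(broken) − Σ(formed) = 4293 − 5144 = −851 kJ

ΔH ≈ −851 kJ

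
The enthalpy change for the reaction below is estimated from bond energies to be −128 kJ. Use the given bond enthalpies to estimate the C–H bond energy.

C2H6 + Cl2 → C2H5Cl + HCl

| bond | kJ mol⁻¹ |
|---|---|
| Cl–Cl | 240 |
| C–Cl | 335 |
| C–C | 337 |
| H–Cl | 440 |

Let D be the C–H bond energy.
Σ(broken) = 1×337 + 6×D + 1×240 = 577 + 6D
Σ(formed) = 1×337 + 1×335 + 5×D + 1×440 = 1112 + 5D
ΔH = Σ(broken) − Σ(formed) = (577 + 6D) − (1112 + 5D) = −535 + D
Setting this equal to −128 kJ gives D = 407 kJ/mol.

D(C–H) ≈ 407 kJ/mol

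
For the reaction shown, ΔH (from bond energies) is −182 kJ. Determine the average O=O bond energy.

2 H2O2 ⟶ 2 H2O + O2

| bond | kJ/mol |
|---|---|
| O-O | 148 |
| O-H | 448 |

Let D be the O=O bond energy.
Σ(broken) = 4×448 + 2×148 = 2088
Σ(formed) = 4×448 + 1×D = 1792 + D
ΔH = Σ(broken) − Σ(formed) = (2088) − (1792 + D) = +296 − D
Setting this equal to −182 kJ gives D = 478 kJ/mol.

D(O=O) ≈ 478 kJ/mol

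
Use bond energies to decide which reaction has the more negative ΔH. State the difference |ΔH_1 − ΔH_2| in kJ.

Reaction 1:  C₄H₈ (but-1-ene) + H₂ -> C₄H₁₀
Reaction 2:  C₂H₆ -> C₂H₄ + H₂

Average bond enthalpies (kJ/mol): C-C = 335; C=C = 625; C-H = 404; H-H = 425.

Reaction 1:
  Bonds broken (reactants):
    C-C: 2 × 335 = 670
    C-H: 8 × 404 = 3232
    C=C: 1 × 625 = 625
    H-H: 1 × 425 = 425
    Σ(broken) = 4952 kJ
  Bonds formed (products):
    C-C: 3 × 335 = 1005
    C-H: 10 × 404 = 4040
    Σ(formed) = 5045 kJ
  ΔH_1 = 4952 − 5045 = −93 kJ
Reaction 2:
  Bonds broken (reactants):
    C-C: 1 × 335 = 335
    C-H: 6 × 404 = 2424
    Σ(broken) = 2759 kJ
  Bonds formed (products):
    C-H: 4 × 404 = 1616
    C=C: 1 × 625 = 625
    H-H: 1 × 425 = 425
    Σ(formed) = 2666 kJ
  ΔH_2 = 2759 − 2666 = +93 kJ
ΔH_1 − ΔH_2 = −186 kJ, so reaction 1 has the more negative ΔH; |ΔH_1 − ΔH_2| = 186 kJ.

Reaction 1, by 186 kJ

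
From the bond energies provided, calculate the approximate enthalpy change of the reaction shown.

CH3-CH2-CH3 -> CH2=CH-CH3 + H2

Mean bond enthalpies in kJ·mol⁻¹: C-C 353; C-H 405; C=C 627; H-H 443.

Bonds broken (reactants):
  C-C: 2 × 353 = 706
  C-H: 8 × 405 = 3240
  Σ(broken) = 3946 kJ
Bonds formed (products):
  C-C: 1 × 353 = 353
  C-H: 6 × 405 = 2430
  C=C: 1 × 627 = 627
  H-H: 1 × 443 = 443
  Σ(formed) = 3853 kJ
ΔH = Σ(broken) − Σ(formed) = 3946 − 3853 = +93 kJ

ΔH ≈ +93 kJ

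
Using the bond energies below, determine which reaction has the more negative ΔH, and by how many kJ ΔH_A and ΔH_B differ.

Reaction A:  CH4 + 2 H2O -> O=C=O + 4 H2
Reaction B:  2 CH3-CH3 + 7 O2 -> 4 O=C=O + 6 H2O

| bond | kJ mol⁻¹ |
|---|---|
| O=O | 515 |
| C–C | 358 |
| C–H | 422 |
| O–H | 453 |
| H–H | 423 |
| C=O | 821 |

Reaction A:
  Bonds broken (reactants):
    C–H: 4 × 422 = 1688
    O–H: 4 × 453 = 1812
    Σ(broken) = 3500 kJ
  Bonds formed (products):
    C=O: 2 × 821 = 1642
    H–H: 4 × 423 = 1692
    Σ(formed) = 3334 kJ
  ΔH_A = 3500 − 3334 = +166 kJ
Reaction B:
  Bonds broken (reactants):
    C–C: 2 × 358 = 716
    C–H: 12 × 422 = 5064
    O=O: 7 × 515 = 3605
    Σ(broken) = 9385 kJ
  Bonds formed (products):
    C=O: 8 × 821 = 6568
    O–H: 12 × 453 = 5436
    Σ(formed) = 12004 kJ
  ΔH_B = 9385 − 12004 = −2619 kJ
ΔH_A − ΔH_B = +2785 kJ, so reaction B has the more negative ΔH; |ΔH_A − ΔH_B| = 2785 kJ.

Reaction B, by 2785 kJ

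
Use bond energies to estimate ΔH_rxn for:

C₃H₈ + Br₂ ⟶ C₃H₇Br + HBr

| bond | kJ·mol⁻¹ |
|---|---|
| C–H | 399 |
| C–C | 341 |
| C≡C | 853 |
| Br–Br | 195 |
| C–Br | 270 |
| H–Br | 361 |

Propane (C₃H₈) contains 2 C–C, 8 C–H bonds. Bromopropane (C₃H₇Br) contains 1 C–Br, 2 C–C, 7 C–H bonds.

ΔH ≈ −37 kJ

Bonds broken (reactants):
  Br–Br: 1 × 195 = 195
  C–C: 2 × 341 = 682
  C–H: 8 × 399 = 3192
  Σ(broken) = 4069 kJ
Bonds formed (products):
  C–Br: 1 × 270 = 270
  C–C: 2 × 341 = 682
  C–H: 7 × 399 = 2793
  H–Br: 1 × 361 = 361
  Σ(formed) = 4106 kJ
ΔH = Σ(broken) − Σ(formed) = 4069 − 4106 = −37 kJ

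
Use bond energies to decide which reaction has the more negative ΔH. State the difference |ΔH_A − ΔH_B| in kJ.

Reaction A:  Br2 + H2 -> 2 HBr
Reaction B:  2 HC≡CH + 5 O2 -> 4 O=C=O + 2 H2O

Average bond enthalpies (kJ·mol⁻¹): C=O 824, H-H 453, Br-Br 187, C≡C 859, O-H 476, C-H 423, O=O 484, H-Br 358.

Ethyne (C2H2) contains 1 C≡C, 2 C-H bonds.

Reaction A:
  Bonds broken (reactants):
    Br-Br: 1 × 187 = 187
    H-H: 1 × 453 = 453
    Σ(broken) = 640 kJ
  Bonds formed (products):
    H-Br: 2 × 358 = 716
    Σ(formed) = 716 kJ
  ΔH_A = 640 − 716 = −76 kJ
Reaction B:
  Bonds broken (reactants):
    C≡C: 2 × 859 = 1718
    C-H: 4 × 423 = 1692
    O=O: 5 × 484 = 2420
    Σ(broken) = 5830 kJ
  Bonds formed (products):
    C=O: 8 × 824 = 6592
    O-H: 4 × 476 = 1904
    Σ(formed) = 8496 kJ
  ΔH_B = 5830 − 8496 = −2666 kJ
ΔH_A − ΔH_B = +2590 kJ, so reaction B has the more negative ΔH; |ΔH_A − ΔH_B| = 2590 kJ.

Reaction B, by 2590 kJ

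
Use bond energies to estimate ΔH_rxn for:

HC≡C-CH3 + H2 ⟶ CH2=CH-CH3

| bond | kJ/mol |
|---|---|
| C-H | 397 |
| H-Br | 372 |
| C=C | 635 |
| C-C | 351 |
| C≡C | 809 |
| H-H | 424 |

ΔH ≈ −196 kJ

Bonds broken (reactants):
  C≡C: 1 × 809 = 809
  C-C: 1 × 351 = 351
  C-H: 4 × 397 = 1588
  H-H: 1 × 424 = 424
  Σ(broken) = 3172 kJ
Bonds formed (products):
  C-C: 1 × 351 = 351
  C-H: 6 × 397 = 2382
  C=C: 1 × 635 = 635
  Σ(formed) = 3368 kJ
ΔH = Σ(broken) − Σ(formed) = 3172 − 3368 = −196 kJ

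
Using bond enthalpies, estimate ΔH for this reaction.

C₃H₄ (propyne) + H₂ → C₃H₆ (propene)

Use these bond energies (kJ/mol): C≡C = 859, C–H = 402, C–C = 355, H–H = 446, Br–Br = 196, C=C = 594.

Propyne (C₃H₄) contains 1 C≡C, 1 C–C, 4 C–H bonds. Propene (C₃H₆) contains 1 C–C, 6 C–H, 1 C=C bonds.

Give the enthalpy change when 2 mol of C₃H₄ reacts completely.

Bonds broken (reactants):
  C≡C: 1 × 859 = 859
  C–C: 1 × 355 = 355
  C–H: 4 × 402 = 1608
  H–H: 1 × 446 = 446
  Σ(broken) = 3268 kJ
Bonds formed (products):
  C–C: 1 × 355 = 355
  C–H: 6 × 402 = 2412
  C=C: 1 × 594 = 594
  Σ(formed) = 3361 kJ
ΔH = Σ(broken) − Σ(formed) = 3268 − 3361 = −93 kJ
For 2× the reaction as written: 2 × (−93) = −186 kJ

ΔH = −186 kJ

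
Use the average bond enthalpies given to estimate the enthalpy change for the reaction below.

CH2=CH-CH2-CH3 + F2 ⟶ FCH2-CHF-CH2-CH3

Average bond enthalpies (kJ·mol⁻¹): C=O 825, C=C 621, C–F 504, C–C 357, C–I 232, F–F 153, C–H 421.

Bonds broken (reactants):
  C–C: 2 × 357 = 714
  C–H: 8 × 421 = 3368
  C=C: 1 × 621 = 621
  F–F: 1 × 153 = 153
  Σ(broken) = 4856 kJ
Bonds formed (products):
  C–C: 3 × 357 = 1071
  C–F: 2 × 504 = 1008
  C–H: 8 × 421 = 3368
  Σ(formed) = 5447 kJ
ΔH = Σ(broken) − Σ(formed) = 4856 − 5447 = −591 kJ

ΔH ≈ −591 kJ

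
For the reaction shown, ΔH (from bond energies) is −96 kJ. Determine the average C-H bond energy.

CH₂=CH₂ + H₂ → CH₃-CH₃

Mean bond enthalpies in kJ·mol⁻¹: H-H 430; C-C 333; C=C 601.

D(C-H) ≈ 397 kJ/mol

Let D be the C-H bond energy.
Σ(broken) = 4×D + 1×601 + 1×430 = 1031 + 4D
Σ(formed) = 1×333 + 6×D = 333 + 6D
ΔH = Σ(broken) − Σ(formed) = (1031 + 4D) − (333 + 6D) = +698 − 2D
Setting this equal to −96 kJ gives 2D = 794, so D = 397 kJ/mol.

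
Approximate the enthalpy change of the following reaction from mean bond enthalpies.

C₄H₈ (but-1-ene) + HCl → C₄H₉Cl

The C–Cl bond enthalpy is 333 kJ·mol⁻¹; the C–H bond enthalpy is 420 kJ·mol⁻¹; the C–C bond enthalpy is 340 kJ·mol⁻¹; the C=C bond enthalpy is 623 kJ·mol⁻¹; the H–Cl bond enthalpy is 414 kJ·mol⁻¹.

Bonds broken (reactants):
  C–C: 2 × 340 = 680
  C–H: 8 × 420 = 3360
  C=C: 1 × 623 = 623
  H–Cl: 1 × 414 = 414
  Σ(broken) = 5077 kJ
Bonds formed (products):
  C–C: 3 × 340 = 1020
  C–Cl: 1 × 333 = 333
  C–H: 9 × 420 = 3780
  Σ(formed) = 5133 kJ
ΔH = Σ(broken) − Σ(formed) = 5077 − 5133 = −56 kJ

ΔH ≈ −56 kJ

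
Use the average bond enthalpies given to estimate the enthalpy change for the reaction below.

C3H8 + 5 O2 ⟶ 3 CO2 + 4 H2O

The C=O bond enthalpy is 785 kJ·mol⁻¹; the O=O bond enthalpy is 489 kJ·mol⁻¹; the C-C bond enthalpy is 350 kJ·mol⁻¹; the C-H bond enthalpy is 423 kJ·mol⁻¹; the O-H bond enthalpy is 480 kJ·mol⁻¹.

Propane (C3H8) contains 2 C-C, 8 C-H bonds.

Bonds broken (reactants):
  C-C: 2 × 350 = 700
  C-H: 8 × 423 = 3384
  O=O: 5 × 489 = 2445
  Σ(broken) = 6529 kJ
Bonds formed (products):
  C=O: 6 × 785 = 4710
  O-H: 8 × 480 = 3840
  Σ(formed) = 8550 kJ
ΔH = Σ(broken) − Σ(formed) = 6529 − 8550 = −2021 kJ

ΔH ≈ −2021 kJ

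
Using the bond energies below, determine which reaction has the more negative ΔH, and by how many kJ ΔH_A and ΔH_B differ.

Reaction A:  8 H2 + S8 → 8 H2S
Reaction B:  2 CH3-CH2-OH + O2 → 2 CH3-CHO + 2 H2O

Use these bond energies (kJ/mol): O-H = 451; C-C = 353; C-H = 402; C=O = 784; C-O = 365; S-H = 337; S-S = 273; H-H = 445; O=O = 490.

Reaction A:
  Bonds broken (reactants):
    H-H: 8 × 445 = 3560
    S-S: 8 × 273 = 2184
    Σ(broken) = 5744 kJ
  Bonds formed (products):
    S-H: 16 × 337 = 5392
    Σ(formed) = 5392 kJ
  ΔH_A = 5744 − 5392 = +352 kJ
Reaction B:
  Bonds broken (reactants):
    C-C: 2 × 353 = 706
    C-H: 10 × 402 = 4020
    C-O: 2 × 365 = 730
    O-H: 2 × 451 = 902
    O=O: 1 × 490 = 490
    Σ(broken) = 6848 kJ
  Bonds formed (products):
    C-C: 2 × 353 = 706
    C-H: 8 × 402 = 3216
    C=O: 2 × 784 = 1568
    O-H: 4 × 451 = 1804
    Σ(formed) = 7294 kJ
  ΔH_B = 6848 − 7294 = −446 kJ
ΔH_A − ΔH_B = +798 kJ, so reaction B has the more negative ΔH; |ΔH_A − ΔH_B| = 798 kJ.

Reaction B, by 798 kJ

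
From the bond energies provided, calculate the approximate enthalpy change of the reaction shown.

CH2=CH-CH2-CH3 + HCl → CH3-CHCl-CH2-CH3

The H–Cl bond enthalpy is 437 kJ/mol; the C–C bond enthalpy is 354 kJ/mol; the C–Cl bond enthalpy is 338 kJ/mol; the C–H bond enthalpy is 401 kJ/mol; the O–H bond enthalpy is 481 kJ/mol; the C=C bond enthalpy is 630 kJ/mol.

Bonds broken (reactants):
  C–C: 2 × 354 = 708
  C–H: 8 × 401 = 3208
  C=C: 1 × 630 = 630
  H–Cl: 1 × 437 = 437
  Σ(broken) = 4983 kJ
Bonds formed (products):
  C–C: 3 × 354 = 1062
  C–Cl: 1 × 338 = 338
  C–H: 9 × 401 = 3609
  Σ(formed) = 5009 kJ
ΔH = Σ(broken) − Σ(formed) = 4983 − 5009 = −26 kJ

ΔH ≈ −26 kJ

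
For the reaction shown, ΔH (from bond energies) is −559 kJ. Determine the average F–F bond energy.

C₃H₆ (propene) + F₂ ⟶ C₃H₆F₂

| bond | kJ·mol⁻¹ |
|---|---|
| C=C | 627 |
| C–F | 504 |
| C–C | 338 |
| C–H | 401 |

Let D be the F–F bond energy.
Σ(broken) = 1×338 + 6×401 + 1×627 + 1×D = 3371 + D
Σ(formed) = 2×338 + 2×504 + 6×401 = 4090
ΔH = Σ(broken) − Σ(formed) = (3371 + D) − (4090) = −719 + D
Setting this equal to −559 kJ gives D = 160 kJ/mol.

D(F–F) ≈ 160 kJ/mol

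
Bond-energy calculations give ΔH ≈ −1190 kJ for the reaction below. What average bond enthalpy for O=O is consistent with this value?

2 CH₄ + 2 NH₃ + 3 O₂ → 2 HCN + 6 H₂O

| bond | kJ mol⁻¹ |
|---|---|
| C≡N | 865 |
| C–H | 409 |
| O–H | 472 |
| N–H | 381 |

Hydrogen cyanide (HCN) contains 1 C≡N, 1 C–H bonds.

Let D be the O=O bond energy.
Σ(broken) = 8×409 + 6×381 + 3×D = 5558 + 3D
Σ(formed) = 2×865 + 2×409 + 12×472 = 8212
ΔH = Σ(broken) − Σ(formed) = (5558 + 3D) − (8212) = −2654 + 3D
Setting this equal to −1190 kJ gives 3D = 1464, so D = 488 kJ/mol.

D(O=O) ≈ 488 kJ/mol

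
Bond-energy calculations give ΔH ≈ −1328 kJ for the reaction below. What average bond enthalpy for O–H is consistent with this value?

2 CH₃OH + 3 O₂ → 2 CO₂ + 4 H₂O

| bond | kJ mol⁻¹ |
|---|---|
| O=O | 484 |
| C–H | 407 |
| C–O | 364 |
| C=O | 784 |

D(O–H) ≈ 469 kJ/mol

Let D be the O–H bond energy.
Σ(broken) = 6×407 + 2×364 + 2×D + 3×484 = 4622 + 2D
Σ(formed) = 4×784 + 8×D = 3136 + 8D
ΔH = Σ(broken) − Σ(formed) = (4622 + 2D) − (3136 + 8D) = +1486 − 6D
Setting this equal to −1328 kJ gives 6D = 2814, so D = 469 kJ/mol.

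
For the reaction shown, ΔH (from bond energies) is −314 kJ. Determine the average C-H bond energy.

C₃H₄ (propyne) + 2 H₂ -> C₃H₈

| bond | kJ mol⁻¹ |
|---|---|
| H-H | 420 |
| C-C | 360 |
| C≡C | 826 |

D(C-H) ≈ 405 kJ/mol

Let D be the C-H bond energy.
Σ(broken) = 1×826 + 1×360 + 4×D + 2×420 = 2026 + 4D
Σ(formed) = 2×360 + 8×D = 720 + 8D
ΔH = Σ(broken) − Σ(formed) = (2026 + 4D) − (720 + 8D) = +1306 − 4D
Setting this equal to −314 kJ gives 4D = 1620, so D = 405 kJ/mol.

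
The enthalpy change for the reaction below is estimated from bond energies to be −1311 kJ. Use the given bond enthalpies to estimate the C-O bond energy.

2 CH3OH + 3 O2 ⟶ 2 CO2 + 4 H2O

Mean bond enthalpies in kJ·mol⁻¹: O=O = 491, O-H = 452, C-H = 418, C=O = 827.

Let D be the C-O bond energy.
Σ(broken) = 6×418 + 2×D + 2×452 + 3×491 = 4885 + 2D
Σ(formed) = 4×827 + 8×452 = 6924
ΔH = Σ(broken) − Σ(formed) = (4885 + 2D) − (6924) = −2039 + 2D
Setting this equal to −1311 kJ gives 2D = 728, so D = 364 kJ/mol.

D(C-O) ≈ 364 kJ/mol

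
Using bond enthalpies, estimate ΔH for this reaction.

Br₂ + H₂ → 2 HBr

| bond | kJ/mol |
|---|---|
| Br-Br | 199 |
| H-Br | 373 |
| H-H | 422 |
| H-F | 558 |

ΔH ≈ −125 kJ

Bonds broken (reactants):
  Br-Br: 1 × 199 = 199
  H-H: 1 × 422 = 422
  Σ(broken) = 621 kJ
Bonds formed (products):
  H-Br: 2 × 373 = 746
  Σ(formed) = 746 kJ
ΔH = Σ(broken) − Σ(formed) = 621 − 746 = −125 kJ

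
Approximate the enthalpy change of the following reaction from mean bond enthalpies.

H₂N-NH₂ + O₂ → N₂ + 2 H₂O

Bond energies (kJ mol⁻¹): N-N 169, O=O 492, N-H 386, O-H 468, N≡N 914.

Bonds broken (reactants):
  N-H: 4 × 386 = 1544
  N-N: 1 × 169 = 169
  O=O: 1 × 492 = 492
  Σ(broken) = 2205 kJ
Bonds formed (products):
  N≡N: 1 × 914 = 914
  O-H: 4 × 468 = 1872
  Σ(formed) = 2786 kJ
ΔH = Σ(broken) − Σ(formed) = 2205 − 2786 = −581 kJ

ΔH ≈ −581 kJ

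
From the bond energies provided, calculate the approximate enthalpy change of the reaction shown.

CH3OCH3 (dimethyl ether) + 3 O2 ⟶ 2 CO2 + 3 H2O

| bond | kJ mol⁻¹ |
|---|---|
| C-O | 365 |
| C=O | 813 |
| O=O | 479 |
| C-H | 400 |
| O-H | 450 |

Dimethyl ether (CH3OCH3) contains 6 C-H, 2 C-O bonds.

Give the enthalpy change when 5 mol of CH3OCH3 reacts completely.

ΔH = −6925 kJ

Bonds broken (reactants):
  C-H: 6 × 400 = 2400
  C-O: 2 × 365 = 730
  O=O: 3 × 479 = 1437
  Σ(broken) = 4567 kJ
Bonds formed (products):
  C=O: 4 × 813 = 3252
  O-H: 6 × 450 = 2700
  Σ(formed) = 5952 kJ
ΔH = Σ(broken) − Σ(formed) = 4567 − 5952 = −1385 kJ
For 5× the reaction as written: 5 × (−1385) = −6925 kJ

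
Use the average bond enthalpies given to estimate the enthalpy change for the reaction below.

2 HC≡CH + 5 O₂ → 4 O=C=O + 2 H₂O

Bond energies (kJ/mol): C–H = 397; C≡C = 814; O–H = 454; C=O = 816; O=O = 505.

Bonds broken (reactants):
  C≡C: 2 × 814 = 1628
  C–H: 4 × 397 = 1588
  O=O: 5 × 505 = 2525
  Σ(broken) = 5741 kJ
Bonds formed (products):
  C=O: 8 × 816 = 6528
  O–H: 4 × 454 = 1816
  Σ(formed) = 8344 kJ
ΔH = Σ(broken) − Σ(formed) = 5741 − 8344 = −2603 kJ

ΔH ≈ −2603 kJ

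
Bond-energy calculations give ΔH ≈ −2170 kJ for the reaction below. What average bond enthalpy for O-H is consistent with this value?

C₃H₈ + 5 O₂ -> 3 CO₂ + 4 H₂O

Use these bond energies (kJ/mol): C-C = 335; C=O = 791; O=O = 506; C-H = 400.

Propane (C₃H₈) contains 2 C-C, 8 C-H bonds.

D(O-H) ≈ 478 kJ/mol

Let D be the O-H bond energy.
Σ(broken) = 2×335 + 8×400 + 5×506 = 6400
Σ(formed) = 6×791 + 8×D = 4746 + 8D
ΔH = Σ(broken) − Σ(formed) = (6400) − (4746 + 8D) = +1654 − 8D
Setting this equal to −2170 kJ gives 8D = 3824, so D = 478 kJ/mol.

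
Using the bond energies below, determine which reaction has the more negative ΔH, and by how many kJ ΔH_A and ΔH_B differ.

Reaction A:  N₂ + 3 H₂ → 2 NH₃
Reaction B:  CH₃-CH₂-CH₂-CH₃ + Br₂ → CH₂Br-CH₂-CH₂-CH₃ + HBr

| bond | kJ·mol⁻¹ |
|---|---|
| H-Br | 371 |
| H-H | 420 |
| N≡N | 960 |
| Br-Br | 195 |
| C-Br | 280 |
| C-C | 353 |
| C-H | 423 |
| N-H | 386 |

Reaction A, by 63 kJ

Reaction A:
  Bonds broken (reactants):
    H-H: 3 × 420 = 1260
    N≡N: 1 × 960 = 960
    Σ(broken) = 2220 kJ
  Bonds formed (products):
    N-H: 6 × 386 = 2316
    Σ(formed) = 2316 kJ
  ΔH_A = 2220 − 2316 = −96 kJ
Reaction B:
  Bonds broken (reactants):
    Br-Br: 1 × 195 = 195
    C-C: 3 × 353 = 1059
    C-H: 10 × 423 = 4230
    Σ(broken) = 5484 kJ
  Bonds formed (products):
    C-Br: 1 × 280 = 280
    C-C: 3 × 353 = 1059
    C-H: 9 × 423 = 3807
    H-Br: 1 × 371 = 371
    Σ(formed) = 5517 kJ
  ΔH_B = 5484 − 5517 = −33 kJ
ΔH_A − ΔH_B = −63 kJ, so reaction A has the more negative ΔH; |ΔH_A − ΔH_B| = 63 kJ.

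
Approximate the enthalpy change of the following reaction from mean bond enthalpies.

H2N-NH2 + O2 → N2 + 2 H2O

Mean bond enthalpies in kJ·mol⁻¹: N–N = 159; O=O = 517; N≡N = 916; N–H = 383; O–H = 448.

Bonds broken (reactants):
  N–H: 4 × 383 = 1532
  N–N: 1 × 159 = 159
  O=O: 1 × 517 = 517
  Σ(broken) = 2208 kJ
Bonds formed (products):
  N≡N: 1 × 916 = 916
  O–H: 4 × 448 = 1792
  Σ(formed) = 2708 kJ
ΔH = Σ(broken) − Σ(formed) = 2208 − 2708 = −500 kJ

ΔH ≈ −500 kJ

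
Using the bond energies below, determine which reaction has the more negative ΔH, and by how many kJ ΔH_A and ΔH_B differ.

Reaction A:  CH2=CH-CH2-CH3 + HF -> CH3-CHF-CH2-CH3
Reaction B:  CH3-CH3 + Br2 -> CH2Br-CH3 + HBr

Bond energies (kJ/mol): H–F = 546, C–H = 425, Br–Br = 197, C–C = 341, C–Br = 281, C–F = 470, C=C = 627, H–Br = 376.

Reaction A:
  Bonds broken (reactants):
    C–C: 2 × 341 = 682
    C–H: 8 × 425 = 3400
    C=C: 1 × 627 = 627
    H–F: 1 × 546 = 546
    Σ(broken) = 5255 kJ
  Bonds formed (products):
    C–C: 3 × 341 = 1023
    C–F: 1 × 470 = 470
    C–H: 9 × 425 = 3825
    Σ(formed) = 5318 kJ
  ΔH_A = 5255 − 5318 = −63 kJ
Reaction B:
  Bonds broken (reactants):
    Br–Br: 1 × 197 = 197
    C–C: 1 × 341 = 341
    C–H: 6 × 425 = 2550
    Σ(broken) = 3088 kJ
  Bonds formed (products):
    C–Br: 1 × 281 = 281
    C–C: 1 × 341 = 341
    C–H: 5 × 425 = 2125
    H–Br: 1 × 376 = 376
    Σ(formed) = 3123 kJ
  ΔH_B = 3088 − 3123 = −35 kJ
ΔH_A − ΔH_B = −28 kJ, so reaction A has the more negative ΔH; |ΔH_A − ΔH_B| = 28 kJ.

Reaction A, by 28 kJ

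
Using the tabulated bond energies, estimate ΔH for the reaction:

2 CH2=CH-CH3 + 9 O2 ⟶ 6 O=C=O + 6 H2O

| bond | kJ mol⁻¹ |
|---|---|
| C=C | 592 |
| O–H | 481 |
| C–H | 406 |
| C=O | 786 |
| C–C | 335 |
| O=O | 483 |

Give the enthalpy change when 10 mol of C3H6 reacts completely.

Bonds broken (reactants):
  C–C: 2 × 335 = 670
  C–H: 12 × 406 = 4872
  C=C: 2 × 592 = 1184
  O=O: 9 × 483 = 4347
  Σ(broken) = 11073 kJ
Bonds formed (products):
  C=O: 12 × 786 = 9432
  O–H: 12 × 481 = 5772
  Σ(formed) = 15204 kJ
ΔH = Σ(broken) − Σ(formed) = 11073 − 15204 = −4131 kJ
For 5× the reaction as written: 5 × (−4131) = −20655 kJ

ΔH = −20655 kJ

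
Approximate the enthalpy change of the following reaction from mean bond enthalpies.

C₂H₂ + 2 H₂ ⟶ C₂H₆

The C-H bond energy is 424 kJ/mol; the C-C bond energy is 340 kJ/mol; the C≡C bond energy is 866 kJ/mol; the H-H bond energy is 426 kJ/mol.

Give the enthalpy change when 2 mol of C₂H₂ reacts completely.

Bonds broken (reactants):
  C≡C: 1 × 866 = 866
  C-H: 2 × 424 = 848
  H-H: 2 × 426 = 852
  Σ(broken) = 2566 kJ
Bonds formed (products):
  C-C: 1 × 340 = 340
  C-H: 6 × 424 = 2544
  Σ(formed) = 2884 kJ
ΔH = Σ(broken) − Σ(formed) = 2566 − 2884 = −318 kJ
For 2× the reaction as written: 2 × (−318) = −636 kJ

ΔH = −636 kJ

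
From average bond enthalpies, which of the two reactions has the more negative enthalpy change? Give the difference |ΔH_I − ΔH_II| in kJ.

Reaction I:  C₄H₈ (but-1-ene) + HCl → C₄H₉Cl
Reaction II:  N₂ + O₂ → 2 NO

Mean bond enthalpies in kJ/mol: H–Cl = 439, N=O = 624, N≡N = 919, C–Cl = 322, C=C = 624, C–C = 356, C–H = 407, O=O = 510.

Reaction I:
  Bonds broken (reactants):
    C–C: 2 × 356 = 712
    C–H: 8 × 407 = 3256
    C=C: 1 × 624 = 624
    H–Cl: 1 × 439 = 439
    Σ(broken) = 5031 kJ
  Bonds formed (products):
    C–C: 3 × 356 = 1068
    C–Cl: 1 × 322 = 322
    C–H: 9 × 407 = 3663
    Σ(formed) = 5053 kJ
  ΔH_I = 5031 − 5053 = −22 kJ
Reaction II:
  Bonds broken (reactants):
    N≡N: 1 × 919 = 919
    O=O: 1 × 510 = 510
    Σ(broken) = 1429 kJ
  Bonds formed (products):
    N=O: 2 × 624 = 1248
    Σ(formed) = 1248 kJ
  ΔH_II = 1429 − 1248 = +181 kJ
ΔH_I − ΔH_II = −203 kJ, so reaction I has the more negative ΔH; |ΔH_I − ΔH_II| = 203 kJ.

Reaction I, by 203 kJ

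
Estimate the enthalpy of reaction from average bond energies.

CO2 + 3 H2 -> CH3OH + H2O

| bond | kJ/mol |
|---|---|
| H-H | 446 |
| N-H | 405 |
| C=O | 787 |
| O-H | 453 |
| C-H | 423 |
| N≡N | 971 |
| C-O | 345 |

Bonds broken (reactants):
  C=O: 2 × 787 = 1574
  H-H: 3 × 446 = 1338
  Σ(broken) = 2912 kJ
Bonds formed (products):
  C-H: 3 × 423 = 1269
  C-O: 1 × 345 = 345
  O-H: 3 × 453 = 1359
  Σ(formed) = 2973 kJ
ΔH = Σ(broken) − Σ(formed) = 2912 − 2973 = −61 kJ

ΔH ≈ −61 kJ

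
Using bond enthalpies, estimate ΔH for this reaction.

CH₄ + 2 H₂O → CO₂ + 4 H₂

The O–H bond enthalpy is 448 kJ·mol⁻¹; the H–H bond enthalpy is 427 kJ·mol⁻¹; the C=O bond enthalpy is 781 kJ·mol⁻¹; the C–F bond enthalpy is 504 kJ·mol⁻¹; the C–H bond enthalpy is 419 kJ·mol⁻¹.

ΔH ≈ +198 kJ

Bonds broken (reactants):
  C–H: 4 × 419 = 1676
  O–H: 4 × 448 = 1792
  Σ(broken) = 3468 kJ
Bonds formed (products):
  C=O: 2 × 781 = 1562
  H–H: 4 × 427 = 1708
  Σ(formed) = 3270 kJ
ΔH = Σ(broken) − Σ(formed) = 3468 − 3270 = +198 kJ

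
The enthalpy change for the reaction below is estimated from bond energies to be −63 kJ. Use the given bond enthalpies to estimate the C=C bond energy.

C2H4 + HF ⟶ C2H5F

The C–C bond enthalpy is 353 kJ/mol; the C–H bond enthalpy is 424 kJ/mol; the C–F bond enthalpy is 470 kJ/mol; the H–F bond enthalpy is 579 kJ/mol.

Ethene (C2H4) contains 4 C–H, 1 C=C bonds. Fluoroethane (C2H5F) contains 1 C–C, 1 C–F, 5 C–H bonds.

Let D be the C=C bond energy.
Σ(broken) = 4×424 + 1×D + 1×579 = 2275 + D
Σ(formed) = 1×353 + 1×470 + 5×424 = 2943
ΔH = Σ(broken) − Σ(formed) = (2275 + D) − (2943) = −668 + D
Setting this equal to −63 kJ gives D = 605 kJ/mol.

D(C=C) ≈ 605 kJ/mol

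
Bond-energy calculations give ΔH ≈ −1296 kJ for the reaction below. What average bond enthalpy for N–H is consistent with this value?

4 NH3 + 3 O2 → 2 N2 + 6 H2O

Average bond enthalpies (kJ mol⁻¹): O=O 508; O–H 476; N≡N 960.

Let D be the N–H bond energy.
Σ(broken) = 12×D + 3×508 = 1524 + 12D
Σ(formed) = 2×960 + 12×476 = 7632
ΔH = Σ(broken) − Σ(formed) = (1524 + 12D) − (7632) = −6108 + 12D
Setting this equal to −1296 kJ gives 12D = 4812, so D = 401 kJ/mol.

D(N–H) ≈ 401 kJ/mol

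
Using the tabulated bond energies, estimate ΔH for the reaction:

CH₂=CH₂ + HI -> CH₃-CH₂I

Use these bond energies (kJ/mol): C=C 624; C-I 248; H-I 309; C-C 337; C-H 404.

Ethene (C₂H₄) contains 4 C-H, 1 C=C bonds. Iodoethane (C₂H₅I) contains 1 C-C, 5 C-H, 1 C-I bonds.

ΔH ≈ −56 kJ

Bonds broken (reactants):
  C-H: 4 × 404 = 1616
  C=C: 1 × 624 = 624
  H-I: 1 × 309 = 309
  Σ(broken) = 2549 kJ
Bonds formed (products):
  C-C: 1 × 337 = 337
  C-H: 5 × 404 = 2020
  C-I: 1 × 248 = 248
  Σ(formed) = 2605 kJ
ΔH = Σ(broken) − Σ(formed) = 2549 − 2605 = −56 kJ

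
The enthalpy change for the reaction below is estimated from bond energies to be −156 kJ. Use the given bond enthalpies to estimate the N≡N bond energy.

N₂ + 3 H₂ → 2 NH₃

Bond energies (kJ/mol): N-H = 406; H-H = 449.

Let D be the N≡N bond energy.
Σ(broken) = 3×449 + 1×D = 1347 + D
Σ(formed) = 6×406 = 2436
ΔH = Σ(broken) − Σ(formed) = (1347 + D) − (2436) = −1089 + D
Setting this equal to −156 kJ gives D = 933 kJ/mol.

D(N≡N) ≈ 933 kJ/mol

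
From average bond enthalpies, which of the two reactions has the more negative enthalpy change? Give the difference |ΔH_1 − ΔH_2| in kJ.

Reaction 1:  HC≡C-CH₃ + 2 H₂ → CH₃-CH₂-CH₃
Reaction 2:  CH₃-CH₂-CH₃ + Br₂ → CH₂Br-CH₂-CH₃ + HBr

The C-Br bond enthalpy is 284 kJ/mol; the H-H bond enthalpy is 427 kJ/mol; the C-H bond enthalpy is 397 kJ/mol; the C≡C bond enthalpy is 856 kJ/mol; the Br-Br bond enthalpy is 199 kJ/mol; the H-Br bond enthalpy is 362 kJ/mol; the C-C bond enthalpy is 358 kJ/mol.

Reaction 1, by 186 kJ

Reaction 1:
  Bonds broken (reactants):
    C≡C: 1 × 856 = 856
    C-C: 1 × 358 = 358
    C-H: 4 × 397 = 1588
    H-H: 2 × 427 = 854
    Σ(broken) = 3656 kJ
  Bonds formed (products):
    C-C: 2 × 358 = 716
    C-H: 8 × 397 = 3176
    Σ(formed) = 3892 kJ
  ΔH_1 = 3656 − 3892 = −236 kJ
Reaction 2:
  Bonds broken (reactants):
    Br-Br: 1 × 199 = 199
    C-C: 2 × 358 = 716
    C-H: 8 × 397 = 3176
    Σ(broken) = 4091 kJ
  Bonds formed (products):
    C-Br: 1 × 284 = 284
    C-C: 2 × 358 = 716
    C-H: 7 × 397 = 2779
    H-Br: 1 × 362 = 362
    Σ(formed) = 4141 kJ
  ΔH_2 = 4091 − 4141 = −50 kJ
ΔH_1 − ΔH_2 = −186 kJ, so reaction 1 has the more negative ΔH; |ΔH_1 − ΔH_2| = 186 kJ.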